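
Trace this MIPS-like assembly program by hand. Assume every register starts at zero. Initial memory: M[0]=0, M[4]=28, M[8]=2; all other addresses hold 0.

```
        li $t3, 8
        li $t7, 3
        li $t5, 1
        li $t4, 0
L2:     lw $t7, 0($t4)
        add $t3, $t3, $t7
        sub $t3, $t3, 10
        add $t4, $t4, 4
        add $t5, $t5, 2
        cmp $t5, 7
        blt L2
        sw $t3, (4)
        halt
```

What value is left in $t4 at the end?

li $t3, 8 → $t3=8
li $t7, 3 → $t7=3
li $t5, 1 → $t5=1
li $t4, 0 → $t4=0
lw $t7, 0($t4) → $t7=M[0]=0
add $t3, $t3, $t7 → $t3=8+0=8
sub $t3, $t3, 10 → $t3=8-10=-2
add $t4, $t4, 4 → $t4=0+4=4
add $t5, $t5, 2 → $t5=1+2=3
cmp $t5, 7  (cmp 3,7)
blt L2: taken
lw $t7, 0($t4) → $t7=M[4]=28
add $t3, $t3, $t7 → $t3=(-2)+28=26
sub $t3, $t3, 10 → $t3=26-10=16
add $t4, $t4, 4 → $t4=4+4=8
add $t5, $t5, 2 → $t5=3+2=5
cmp $t5, 7  (cmp 5,7)
blt L2: taken
lw $t7, 0($t4) → $t7=M[8]=2
add $t3, $t3, $t7 → $t3=16+2=18
sub $t3, $t3, 10 → $t3=18-10=8
add $t4, $t4, 4 → $t4=8+4=12
add $t5, $t5, 2 → $t5=5+2=7
cmp $t5, 7  (cmp 7,7)
blt L2: not taken
sw $t3, (4) → M[4]=8
halt.

12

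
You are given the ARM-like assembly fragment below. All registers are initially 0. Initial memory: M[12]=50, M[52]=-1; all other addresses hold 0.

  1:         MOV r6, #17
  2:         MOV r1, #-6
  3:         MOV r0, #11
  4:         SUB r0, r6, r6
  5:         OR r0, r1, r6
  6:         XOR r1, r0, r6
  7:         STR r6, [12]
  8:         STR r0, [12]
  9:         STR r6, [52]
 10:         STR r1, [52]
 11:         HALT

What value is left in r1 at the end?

after MOV r6, #17: r6=17
after MOV r1, #-6: r1=-6
after MOV r0, #11: r0=11
after SUB r0, r6, r6: r0=17-17=0
after OR r0, r1, r6: r0=(-6)|17=-5
after XOR r1, r0, r6: r1=(-5)^17=-22
STR r6, [12] → M[12]=17
STR r0, [12] → M[12]=-5
STR r6, [52] → M[52]=17
STR r1, [52] → M[52]=-22
halt.

-22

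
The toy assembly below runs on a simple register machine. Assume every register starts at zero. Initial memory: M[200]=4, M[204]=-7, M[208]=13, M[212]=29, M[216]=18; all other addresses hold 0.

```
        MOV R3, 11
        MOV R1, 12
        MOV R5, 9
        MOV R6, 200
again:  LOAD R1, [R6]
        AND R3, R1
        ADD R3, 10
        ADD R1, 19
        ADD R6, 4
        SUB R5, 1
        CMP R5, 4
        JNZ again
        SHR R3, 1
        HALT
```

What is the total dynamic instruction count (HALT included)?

R3=11
R1=12
R5=9
R6=200
R1=M[200]=4
R3=11&4=0
R3=0+10=10
R1=4+19=23
R6=200+4=204
R5=9-1=8
CMP R5, 4  (cmp 8,4)
JNZ again: taken
R1=M[204]=-7
R3=10&(-7)=8
R3=8+10=18
R1=(-7)+19=12
R6=204+4=208
R5=8-1=7
CMP R5, 4  (cmp 7,4)
JNZ again: taken
R1=M[208]=13
R3=18&13=0
R3=0+10=10
R1=13+19=32
R6=208+4=212
R5=7-1=6
CMP R5, 4  (cmp 6,4)
JNZ again: taken
R1=M[212]=29
R3=10&29=8
R3=8+10=18
R1=29+19=48
R6=212+4=216
R5=6-1=5
CMP R5, 4  (cmp 5,4)
JNZ again: taken
R1=M[216]=18
R3=18&18=18
R3=18+10=28
R1=18+19=37
R6=216+4=220
R5=5-1=4
CMP R5, 4  (cmp 4,4)
JNZ again: not taken
R3=28>>1=14
halt.
Total executed instructions: 46.

46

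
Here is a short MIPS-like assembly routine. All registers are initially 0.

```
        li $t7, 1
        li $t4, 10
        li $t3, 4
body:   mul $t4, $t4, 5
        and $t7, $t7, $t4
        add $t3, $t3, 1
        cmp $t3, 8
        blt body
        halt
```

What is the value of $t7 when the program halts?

0

after li $t7, 1: $t7=1
after li $t4, 10: $t4=10
after li $t3, 4: $t3=4
after mul $t4, $t4, 5: $t4=10*5=50
after and $t7, $t7, $t4: $t7=1&50=0
after add $t3, $t3, 1: $t3=4+1=5
cmp $t3, 8  (cmp 5,8)
blt body: taken
after mul $t4, $t4, 5: $t4=50*5=250
after and $t7, $t7, $t4: $t7=0&250=0
after add $t3, $t3, 1: $t3=5+1=6
cmp $t3, 8  (cmp 6,8)
blt body: taken
after mul $t4, $t4, 5: $t4=250*5=1250
after and $t7, $t7, $t4: $t7=0&1250=0
after add $t3, $t3, 1: $t3=6+1=7
cmp $t3, 8  (cmp 7,8)
blt body: taken
after mul $t4, $t4, 5: $t4=1250*5=6250
after and $t7, $t7, $t4: $t7=0&6250=0
after add $t3, $t3, 1: $t3=7+1=8
cmp $t3, 8  (cmp 8,8)
blt body: not taken
halt.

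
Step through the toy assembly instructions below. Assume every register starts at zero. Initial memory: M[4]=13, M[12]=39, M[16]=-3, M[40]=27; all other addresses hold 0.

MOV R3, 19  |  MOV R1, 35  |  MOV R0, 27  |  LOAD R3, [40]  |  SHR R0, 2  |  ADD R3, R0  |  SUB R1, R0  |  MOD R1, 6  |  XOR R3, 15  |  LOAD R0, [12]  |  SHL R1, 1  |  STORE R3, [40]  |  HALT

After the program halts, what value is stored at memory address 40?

after MOV R3, 19: R3=19
after MOV R1, 35: R1=35
after MOV R0, 27: R0=27
after LOAD R3, [40]: R3=M[40]=27
after SHR R0, 2: R0=27>>2=6
after ADD R3, R0: R3=27+6=33
after SUB R1, R0: R1=35-6=29
after MOD R1, 6: R1=29%6=5
after XOR R3, 15: R3=33^15=46
after LOAD R0, [12]: R0=M[12]=39
after SHL R1, 1: R1=5<<1=10
STORE R3, [40] → M[40]=46
halt.

46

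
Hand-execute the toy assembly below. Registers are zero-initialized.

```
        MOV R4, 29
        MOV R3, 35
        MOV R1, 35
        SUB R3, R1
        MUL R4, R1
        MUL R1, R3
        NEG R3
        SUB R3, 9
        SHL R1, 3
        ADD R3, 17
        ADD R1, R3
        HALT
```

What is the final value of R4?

1015

MOV R4, 29 → R4=29
MOV R3, 35 → R3=35
MOV R1, 35 → R1=35
SUB R3, R1 → R3=35-35=0
MUL R4, R1 → R4=29*35=1015
MUL R1, R3 → R1=35*0=0
NEG R3 → R3=-(0)=0
SUB R3, 9 → R3=0-9=-9
SHL R1, 3 → R1=0<<3=0
ADD R3, 17 → R3=(-9)+17=8
ADD R1, R3 → R1=0+8=8
halt.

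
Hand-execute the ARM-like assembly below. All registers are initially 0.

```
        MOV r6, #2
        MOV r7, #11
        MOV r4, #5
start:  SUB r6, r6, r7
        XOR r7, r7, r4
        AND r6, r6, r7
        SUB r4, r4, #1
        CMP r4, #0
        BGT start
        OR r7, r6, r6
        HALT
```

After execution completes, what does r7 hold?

MOV r6, #2 → r6=2
MOV r7, #11 → r7=11
MOV r4, #5 → r4=5
SUB r6, r6, r7 → r6=2-11=-9
XOR r7, r7, r4 → r7=11^5=14
AND r6, r6, r7 → r6=(-9)&14=6
SUB r4, r4, #1 → r4=5-1=4
CMP r4, #0  (cmp 4,0)
BGT start: taken
SUB r6, r6, r7 → r6=6-14=-8
XOR r7, r7, r4 → r7=14^4=10
AND r6, r6, r7 → r6=(-8)&10=8
SUB r4, r4, #1 → r4=4-1=3
CMP r4, #0  (cmp 3,0)
BGT start: taken
SUB r6, r6, r7 → r6=8-10=-2
XOR r7, r7, r4 → r7=10^3=9
AND r6, r6, r7 → r6=(-2)&9=8
SUB r4, r4, #1 → r4=3-1=2
CMP r4, #0  (cmp 2,0)
BGT start: taken
SUB r6, r6, r7 → r6=8-9=-1
XOR r7, r7, r4 → r7=9^2=11
AND r6, r6, r7 → r6=(-1)&11=11
SUB r4, r4, #1 → r4=2-1=1
CMP r4, #0  (cmp 1,0)
BGT start: taken
SUB r6, r6, r7 → r6=11-11=0
XOR r7, r7, r4 → r7=11^1=10
AND r6, r6, r7 → r6=0&10=0
SUB r4, r4, #1 → r4=1-1=0
CMP r4, #0  (cmp 0,0)
BGT start: not taken
OR r7, r6, r6 → r7=0|0=0
halt.

0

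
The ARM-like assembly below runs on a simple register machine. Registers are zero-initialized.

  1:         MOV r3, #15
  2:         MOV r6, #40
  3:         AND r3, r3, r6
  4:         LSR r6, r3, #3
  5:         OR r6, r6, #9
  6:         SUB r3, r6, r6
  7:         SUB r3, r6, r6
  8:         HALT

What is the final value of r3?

0

after MOV r3, #15: r3=15
after MOV r6, #40: r6=40
after AND r3, r3, r6: r3=15&40=8
after LSR r6, r3, #3: r6=8>>3=1
after OR r6, r6, #9: r6=1|9=9
after SUB r3, r6, r6: r3=9-9=0
after SUB r3, r6, r6: r3=9-9=0
halt.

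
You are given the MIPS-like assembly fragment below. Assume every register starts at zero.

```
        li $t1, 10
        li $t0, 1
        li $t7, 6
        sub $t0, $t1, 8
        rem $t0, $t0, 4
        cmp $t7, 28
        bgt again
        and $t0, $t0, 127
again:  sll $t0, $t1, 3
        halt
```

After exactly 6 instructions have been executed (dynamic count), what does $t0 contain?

after li $t1, 10: $t1=10
after li $t0, 1: $t0=1
after li $t7, 6: $t7=6
after sub $t0, $t1, 8: $t0=10-8=2
after rem $t0, $t0, 4: $t0=2%4=2
cmp $t7, 28  (cmp 6,28)
After step 6: $t0 = 2.

2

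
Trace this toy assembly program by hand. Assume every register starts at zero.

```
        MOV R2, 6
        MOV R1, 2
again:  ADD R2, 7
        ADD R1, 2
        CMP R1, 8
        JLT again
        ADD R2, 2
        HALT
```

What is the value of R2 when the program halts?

R2=6
R1=2
R2=6+7=13
R1=2+2=4
CMP R1, 8  (cmp 4,8)
JLT again: taken
R2=13+7=20
R1=4+2=6
CMP R1, 8  (cmp 6,8)
JLT again: taken
R2=20+7=27
R1=6+2=8
CMP R1, 8  (cmp 8,8)
JLT again: not taken
R2=27+2=29
halt.

29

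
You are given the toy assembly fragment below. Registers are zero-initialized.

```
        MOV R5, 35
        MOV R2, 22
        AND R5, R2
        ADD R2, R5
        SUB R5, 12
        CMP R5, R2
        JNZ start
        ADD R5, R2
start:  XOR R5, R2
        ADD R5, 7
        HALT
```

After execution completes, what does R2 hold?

R5=35
R2=22
R5=35&22=2
R2=22+2=24
R5=2-12=-10
CMP R5, R2  (cmp -10,24)
JNZ start: taken
R5=(-10)^24=-18
R5=(-18)+7=-11
halt.

24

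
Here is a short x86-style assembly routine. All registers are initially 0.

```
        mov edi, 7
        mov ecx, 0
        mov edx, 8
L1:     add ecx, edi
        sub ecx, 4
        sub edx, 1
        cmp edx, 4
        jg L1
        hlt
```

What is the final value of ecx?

12

after mov edi, 7: edi=7
after mov ecx, 0: ecx=0
after mov edx, 8: edx=8
after add ecx, edi: ecx=0+7=7
after sub ecx, 4: ecx=7-4=3
after sub edx, 1: edx=8-1=7
cmp edx, 4  (cmp 7,4)
jg L1: taken
after add ecx, edi: ecx=3+7=10
after sub ecx, 4: ecx=10-4=6
after sub edx, 1: edx=7-1=6
cmp edx, 4  (cmp 6,4)
jg L1: taken
after add ecx, edi: ecx=6+7=13
after sub ecx, 4: ecx=13-4=9
after sub edx, 1: edx=6-1=5
cmp edx, 4  (cmp 5,4)
jg L1: taken
after add ecx, edi: ecx=9+7=16
after sub ecx, 4: ecx=16-4=12
after sub edx, 1: edx=5-1=4
cmp edx, 4  (cmp 4,4)
jg L1: not taken
halt.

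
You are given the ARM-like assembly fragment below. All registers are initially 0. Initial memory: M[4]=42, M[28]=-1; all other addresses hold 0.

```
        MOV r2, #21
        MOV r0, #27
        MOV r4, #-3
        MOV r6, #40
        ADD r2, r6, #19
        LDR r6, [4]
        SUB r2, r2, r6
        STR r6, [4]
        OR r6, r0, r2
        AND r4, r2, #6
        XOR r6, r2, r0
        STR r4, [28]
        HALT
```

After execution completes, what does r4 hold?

0

MOV r2, #21 → r2=21
MOV r0, #27 → r0=27
MOV r4, #-3 → r4=-3
MOV r6, #40 → r6=40
ADD r2, r6, #19 → r2=40+19=59
LDR r6, [4] → r6=M[4]=42
SUB r2, r2, r6 → r2=59-42=17
STR r6, [4] → M[4]=42
OR r6, r0, r2 → r6=27|17=27
AND r4, r2, #6 → r4=17&6=0
XOR r6, r2, r0 → r6=17^27=10
STR r4, [28] → M[28]=0
halt.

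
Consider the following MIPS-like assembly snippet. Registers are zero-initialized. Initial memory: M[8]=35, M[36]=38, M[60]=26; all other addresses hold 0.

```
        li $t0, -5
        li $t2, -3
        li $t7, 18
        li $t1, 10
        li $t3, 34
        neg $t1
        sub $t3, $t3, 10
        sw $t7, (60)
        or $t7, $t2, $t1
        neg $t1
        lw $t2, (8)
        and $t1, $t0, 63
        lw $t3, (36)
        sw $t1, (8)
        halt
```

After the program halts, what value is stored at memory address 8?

li $t0, -5 → $t0=-5
li $t2, -3 → $t2=-3
li $t7, 18 → $t7=18
li $t1, 10 → $t1=10
li $t3, 34 → $t3=34
neg $t1 → $t1=-(10)=-10
sub $t3, $t3, 10 → $t3=34-10=24
sw $t7, (60) → M[60]=18
or $t7, $t2, $t1 → $t7=(-3)|(-10)=-1
neg $t1 → $t1=-(-10)=10
lw $t2, (8) → $t2=M[8]=35
and $t1, $t0, 63 → $t1=(-5)&63=59
lw $t3, (36) → $t3=M[36]=38
sw $t1, (8) → M[8]=59
halt.

59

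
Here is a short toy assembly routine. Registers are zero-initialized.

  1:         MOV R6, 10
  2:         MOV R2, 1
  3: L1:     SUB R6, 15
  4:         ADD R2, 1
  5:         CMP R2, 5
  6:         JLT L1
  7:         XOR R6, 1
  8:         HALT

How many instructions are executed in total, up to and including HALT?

20

after MOV R6, 10: R6=10
after MOV R2, 1: R2=1
after SUB R6, 15: R6=10-15=-5
after ADD R2, 1: R2=1+1=2
CMP R2, 5  (cmp 2,5)
JLT L1: taken
after SUB R6, 15: R6=(-5)-15=-20
after ADD R2, 1: R2=2+1=3
CMP R2, 5  (cmp 3,5)
JLT L1: taken
after SUB R6, 15: R6=(-20)-15=-35
after ADD R2, 1: R2=3+1=4
CMP R2, 5  (cmp 4,5)
JLT L1: taken
after SUB R6, 15: R6=(-35)-15=-50
after ADD R2, 1: R2=4+1=5
CMP R2, 5  (cmp 5,5)
JLT L1: not taken
after XOR R6, 1: R6=(-50)^1=-49
halt.
Total executed instructions: 20.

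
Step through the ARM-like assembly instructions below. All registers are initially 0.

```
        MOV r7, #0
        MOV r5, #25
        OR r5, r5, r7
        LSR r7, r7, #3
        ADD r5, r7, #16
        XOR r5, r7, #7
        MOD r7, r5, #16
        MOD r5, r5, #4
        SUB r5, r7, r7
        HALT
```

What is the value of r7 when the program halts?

7

MOV r7, #0 → r7=0
MOV r5, #25 → r5=25
OR r5, r5, r7 → r5=25|0=25
LSR r7, r7, #3 → r7=0>>3=0
ADD r5, r7, #16 → r5=0+16=16
XOR r5, r7, #7 → r5=0^7=7
MOD r7, r5, #16 → r7=7%16=7
MOD r5, r5, #4 → r5=7%4=3
SUB r5, r7, r7 → r5=7-7=0
halt.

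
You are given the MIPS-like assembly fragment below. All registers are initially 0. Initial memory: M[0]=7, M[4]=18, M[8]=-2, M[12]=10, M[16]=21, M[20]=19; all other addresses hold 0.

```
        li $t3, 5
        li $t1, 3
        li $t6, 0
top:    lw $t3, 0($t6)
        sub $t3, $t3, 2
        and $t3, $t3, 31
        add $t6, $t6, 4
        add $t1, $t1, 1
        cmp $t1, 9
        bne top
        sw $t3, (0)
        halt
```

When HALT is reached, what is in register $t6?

24

li $t3, 5 → $t3=5
li $t1, 3 → $t1=3
li $t6, 0 → $t6=0
lw $t3, 0($t6) → $t3=M[0]=7
sub $t3, $t3, 2 → $t3=7-2=5
and $t3, $t3, 31 → $t3=5&31=5
add $t6, $t6, 4 → $t6=0+4=4
add $t1, $t1, 1 → $t1=3+1=4
cmp $t1, 9  (cmp 4,9)
bne top: taken
lw $t3, 0($t6) → $t3=M[4]=18
sub $t3, $t3, 2 → $t3=18-2=16
and $t3, $t3, 31 → $t3=16&31=16
add $t6, $t6, 4 → $t6=4+4=8
add $t1, $t1, 1 → $t1=4+1=5
cmp $t1, 9  (cmp 5,9)
bne top: taken
lw $t3, 0($t6) → $t3=M[8]=-2
sub $t3, $t3, 2 → $t3=(-2)-2=-4
and $t3, $t3, 31 → $t3=(-4)&31=28
add $t6, $t6, 4 → $t6=8+4=12
add $t1, $t1, 1 → $t1=5+1=6
cmp $t1, 9  (cmp 6,9)
bne top: taken
lw $t3, 0($t6) → $t3=M[12]=10
sub $t3, $t3, 2 → $t3=10-2=8
and $t3, $t3, 31 → $t3=8&31=8
add $t6, $t6, 4 → $t6=12+4=16
add $t1, $t1, 1 → $t1=6+1=7
cmp $t1, 9  (cmp 7,9)
bne top: taken
lw $t3, 0($t6) → $t3=M[16]=21
sub $t3, $t3, 2 → $t3=21-2=19
and $t3, $t3, 31 → $t3=19&31=19
add $t6, $t6, 4 → $t6=16+4=20
add $t1, $t1, 1 → $t1=7+1=8
cmp $t1, 9  (cmp 8,9)
bne top: taken
lw $t3, 0($t6) → $t3=M[20]=19
sub $t3, $t3, 2 → $t3=19-2=17
and $t3, $t3, 31 → $t3=17&31=17
add $t6, $t6, 4 → $t6=20+4=24
add $t1, $t1, 1 → $t1=8+1=9
cmp $t1, 9  (cmp 9,9)
bne top: not taken
sw $t3, (0) → M[0]=17
halt.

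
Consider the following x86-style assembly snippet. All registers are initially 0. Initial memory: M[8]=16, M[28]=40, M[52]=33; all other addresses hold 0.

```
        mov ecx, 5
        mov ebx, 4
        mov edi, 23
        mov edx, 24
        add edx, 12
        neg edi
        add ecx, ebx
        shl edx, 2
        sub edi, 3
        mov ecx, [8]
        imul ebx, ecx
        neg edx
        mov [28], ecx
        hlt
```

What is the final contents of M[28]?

16

mov ecx, 5 → ecx=5
mov ebx, 4 → ebx=4
mov edi, 23 → edi=23
mov edx, 24 → edx=24
add edx, 12 → edx=24+12=36
neg edi → edi=-(23)=-23
add ecx, ebx → ecx=5+4=9
shl edx, 2 → edx=36<<2=144
sub edi, 3 → edi=(-23)-3=-26
mov ecx, [8] → ecx=M[8]=16
imul ebx, ecx → ebx=4*16=64
neg edx → edx=-(144)=-144
mov [28], ecx → M[28]=16
halt.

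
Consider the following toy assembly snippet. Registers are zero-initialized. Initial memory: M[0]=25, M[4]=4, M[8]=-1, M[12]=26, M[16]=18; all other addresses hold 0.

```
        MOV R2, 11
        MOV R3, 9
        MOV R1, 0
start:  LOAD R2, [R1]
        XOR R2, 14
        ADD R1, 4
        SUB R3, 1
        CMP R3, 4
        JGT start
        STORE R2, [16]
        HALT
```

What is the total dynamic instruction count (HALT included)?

35

after MOV R2, 11: R2=11
after MOV R3, 9: R3=9
after MOV R1, 0: R1=0
after LOAD R2, [R1]: R2=M[0]=25
after XOR R2, 14: R2=25^14=23
after ADD R1, 4: R1=0+4=4
after SUB R3, 1: R3=9-1=8
CMP R3, 4  (cmp 8,4)
JGT start: taken
after LOAD R2, [R1]: R2=M[4]=4
after XOR R2, 14: R2=4^14=10
after ADD R1, 4: R1=4+4=8
after SUB R3, 1: R3=8-1=7
CMP R3, 4  (cmp 7,4)
JGT start: taken
after LOAD R2, [R1]: R2=M[8]=-1
after XOR R2, 14: R2=(-1)^14=-15
after ADD R1, 4: R1=8+4=12
after SUB R3, 1: R3=7-1=6
CMP R3, 4  (cmp 6,4)
JGT start: taken
after LOAD R2, [R1]: R2=M[12]=26
after XOR R2, 14: R2=26^14=20
after ADD R1, 4: R1=12+4=16
after SUB R3, 1: R3=6-1=5
CMP R3, 4  (cmp 5,4)
JGT start: taken
after LOAD R2, [R1]: R2=M[16]=18
after XOR R2, 14: R2=18^14=28
after ADD R1, 4: R1=16+4=20
after SUB R3, 1: R3=5-1=4
CMP R3, 4  (cmp 4,4)
JGT start: not taken
STORE R2, [16] → M[16]=28
halt.
Total executed instructions: 35.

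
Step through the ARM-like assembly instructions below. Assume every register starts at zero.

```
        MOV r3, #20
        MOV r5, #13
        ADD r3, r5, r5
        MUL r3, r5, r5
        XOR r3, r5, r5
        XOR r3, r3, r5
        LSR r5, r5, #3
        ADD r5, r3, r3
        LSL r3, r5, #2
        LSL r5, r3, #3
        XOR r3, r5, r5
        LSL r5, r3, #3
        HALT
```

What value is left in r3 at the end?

MOV r3, #20 → r3=20
MOV r5, #13 → r5=13
ADD r3, r5, r5 → r3=13+13=26
MUL r3, r5, r5 → r3=13*13=169
XOR r3, r5, r5 → r3=13^13=0
XOR r3, r3, r5 → r3=0^13=13
LSR r5, r5, #3 → r5=13>>3=1
ADD r5, r3, r3 → r5=13+13=26
LSL r3, r5, #2 → r3=26<<2=104
LSL r5, r3, #3 → r5=104<<3=832
XOR r3, r5, r5 → r3=832^832=0
LSL r5, r3, #3 → r5=0<<3=0
halt.

0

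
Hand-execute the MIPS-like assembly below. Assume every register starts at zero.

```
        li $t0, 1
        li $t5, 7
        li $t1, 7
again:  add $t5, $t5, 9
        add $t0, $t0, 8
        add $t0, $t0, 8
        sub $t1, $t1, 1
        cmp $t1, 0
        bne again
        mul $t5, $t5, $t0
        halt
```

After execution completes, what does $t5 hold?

li $t0, 1 → $t0=1
li $t5, 7 → $t5=7
li $t1, 7 → $t1=7
add $t5, $t5, 9 → $t5=7+9=16
add $t0, $t0, 8 → $t0=1+8=9
add $t0, $t0, 8 → $t0=9+8=17
sub $t1, $t1, 1 → $t1=7-1=6
cmp $t1, 0  (cmp 6,0)
bne again: taken
add $t5, $t5, 9 → $t5=16+9=25
add $t0, $t0, 8 → $t0=17+8=25
add $t0, $t0, 8 → $t0=25+8=33
sub $t1, $t1, 1 → $t1=6-1=5
cmp $t1, 0  (cmp 5,0)
bne again: taken
add $t5, $t5, 9 → $t5=25+9=34
add $t0, $t0, 8 → $t0=33+8=41
add $t0, $t0, 8 → $t0=41+8=49
sub $t1, $t1, 1 → $t1=5-1=4
cmp $t1, 0  (cmp 4,0)
bne again: taken
add $t5, $t5, 9 → $t5=34+9=43
add $t0, $t0, 8 → $t0=49+8=57
add $t0, $t0, 8 → $t0=57+8=65
sub $t1, $t1, 1 → $t1=4-1=3
cmp $t1, 0  (cmp 3,0)
bne again: taken
add $t5, $t5, 9 → $t5=43+9=52
add $t0, $t0, 8 → $t0=65+8=73
add $t0, $t0, 8 → $t0=73+8=81
sub $t1, $t1, 1 → $t1=3-1=2
cmp $t1, 0  (cmp 2,0)
bne again: taken
add $t5, $t5, 9 → $t5=52+9=61
add $t0, $t0, 8 → $t0=81+8=89
add $t0, $t0, 8 → $t0=89+8=97
sub $t1, $t1, 1 → $t1=2-1=1
cmp $t1, 0  (cmp 1,0)
bne again: taken
add $t5, $t5, 9 → $t5=61+9=70
add $t0, $t0, 8 → $t0=97+8=105
add $t0, $t0, 8 → $t0=105+8=113
sub $t1, $t1, 1 → $t1=1-1=0
cmp $t1, 0  (cmp 0,0)
bne again: not taken
mul $t5, $t5, $t0 → $t5=70*113=7910
halt.

7910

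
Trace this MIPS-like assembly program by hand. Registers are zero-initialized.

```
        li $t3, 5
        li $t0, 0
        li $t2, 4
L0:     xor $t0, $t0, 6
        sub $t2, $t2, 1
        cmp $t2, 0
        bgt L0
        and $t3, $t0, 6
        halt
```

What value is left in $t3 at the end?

$t3=5
$t0=0
$t2=4
$t0=0^6=6
$t2=4-1=3
cmp $t2, 0  (cmp 3,0)
bgt L0: taken
$t0=6^6=0
$t2=3-1=2
cmp $t2, 0  (cmp 2,0)
bgt L0: taken
$t0=0^6=6
$t2=2-1=1
cmp $t2, 0  (cmp 1,0)
bgt L0: taken
$t0=6^6=0
$t2=1-1=0
cmp $t2, 0  (cmp 0,0)
bgt L0: not taken
$t3=0&6=0
halt.

0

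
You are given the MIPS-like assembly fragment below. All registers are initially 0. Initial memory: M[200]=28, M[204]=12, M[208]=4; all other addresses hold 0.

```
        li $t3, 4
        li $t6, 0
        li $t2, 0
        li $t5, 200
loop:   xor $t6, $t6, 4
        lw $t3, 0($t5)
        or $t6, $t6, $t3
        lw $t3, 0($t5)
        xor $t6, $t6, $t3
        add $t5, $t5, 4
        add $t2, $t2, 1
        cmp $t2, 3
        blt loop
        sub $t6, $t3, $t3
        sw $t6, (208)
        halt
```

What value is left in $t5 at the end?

212

$t3=4
$t6=0
$t2=0
$t5=200
$t6=0^4=4
$t3=M[200]=28
$t6=4|28=28
$t3=M[200]=28
$t6=28^28=0
$t5=200+4=204
$t2=0+1=1
cmp $t2, 3  (cmp 1,3)
blt loop: taken
$t6=0^4=4
$t3=M[204]=12
$t6=4|12=12
$t3=M[204]=12
$t6=12^12=0
$t5=204+4=208
$t2=1+1=2
cmp $t2, 3  (cmp 2,3)
blt loop: taken
$t6=0^4=4
$t3=M[208]=4
$t6=4|4=4
$t3=M[208]=4
$t6=4^4=0
$t5=208+4=212
$t2=2+1=3
cmp $t2, 3  (cmp 3,3)
blt loop: not taken
$t6=4-4=0
sw $t6, (208) → M[208]=0
halt.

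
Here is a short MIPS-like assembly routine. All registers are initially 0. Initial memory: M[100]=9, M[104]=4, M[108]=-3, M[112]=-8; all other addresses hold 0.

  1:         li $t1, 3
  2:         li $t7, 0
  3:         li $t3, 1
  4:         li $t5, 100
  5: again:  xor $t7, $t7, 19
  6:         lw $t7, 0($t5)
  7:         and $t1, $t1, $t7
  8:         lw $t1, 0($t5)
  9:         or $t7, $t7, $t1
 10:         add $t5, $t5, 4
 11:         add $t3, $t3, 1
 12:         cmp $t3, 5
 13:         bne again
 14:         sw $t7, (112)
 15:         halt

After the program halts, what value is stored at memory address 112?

$t1=3
$t7=0
$t3=1
$t5=100
$t7=0^19=19
$t7=M[100]=9
$t1=3&9=1
$t1=M[100]=9
$t7=9|9=9
$t5=100+4=104
$t3=1+1=2
cmp $t3, 5  (cmp 2,5)
bne again: taken
$t7=9^19=26
$t7=M[104]=4
$t1=9&4=0
$t1=M[104]=4
$t7=4|4=4
$t5=104+4=108
$t3=2+1=3
cmp $t3, 5  (cmp 3,5)
bne again: taken
$t7=4^19=23
$t7=M[108]=-3
$t1=4&(-3)=4
$t1=M[108]=-3
$t7=(-3)|(-3)=-3
$t5=108+4=112
$t3=3+1=4
cmp $t3, 5  (cmp 4,5)
bne again: taken
$t7=(-3)^19=-18
$t7=M[112]=-8
$t1=(-3)&(-8)=-8
$t1=M[112]=-8
$t7=(-8)|(-8)=-8
$t5=112+4=116
$t3=4+1=5
cmp $t3, 5  (cmp 5,5)
bne again: not taken
sw $t7, (112) → M[112]=-8
halt.

-8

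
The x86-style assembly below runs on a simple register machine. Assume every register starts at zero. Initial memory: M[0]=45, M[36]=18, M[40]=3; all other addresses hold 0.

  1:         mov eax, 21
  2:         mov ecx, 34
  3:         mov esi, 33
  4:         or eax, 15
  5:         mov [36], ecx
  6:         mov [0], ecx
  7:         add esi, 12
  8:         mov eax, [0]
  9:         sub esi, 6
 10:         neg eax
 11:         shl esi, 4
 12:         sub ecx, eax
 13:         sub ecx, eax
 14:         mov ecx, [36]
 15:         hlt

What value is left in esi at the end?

624

eax=21
ecx=34
esi=33
eax=21|15=31
mov [36], ecx → M[36]=34
mov [0], ecx → M[0]=34
esi=33+12=45
eax=M[0]=34
esi=45-6=39
eax=-(34)=-34
esi=39<<4=624
ecx=34-(-34)=68
ecx=68-(-34)=102
ecx=M[36]=34
halt.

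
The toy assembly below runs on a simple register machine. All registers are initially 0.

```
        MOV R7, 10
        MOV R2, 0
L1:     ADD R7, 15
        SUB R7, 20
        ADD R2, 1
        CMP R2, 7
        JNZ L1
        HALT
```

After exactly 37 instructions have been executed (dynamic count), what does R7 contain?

-25

after MOV R7, 10: R7=10
after MOV R2, 0: R2=0
after ADD R7, 15: R7=10+15=25
after SUB R7, 20: R7=25-20=5
after ADD R2, 1: R2=0+1=1
CMP R2, 7  (cmp 1,7)
JNZ L1: taken
after ADD R7, 15: R7=5+15=20
after SUB R7, 20: R7=20-20=0
after ADD R2, 1: R2=1+1=2
CMP R2, 7  (cmp 2,7)
JNZ L1: taken
after ADD R7, 15: R7=0+15=15
after SUB R7, 20: R7=15-20=-5
after ADD R2, 1: R2=2+1=3
CMP R2, 7  (cmp 3,7)
JNZ L1: taken
after ADD R7, 15: R7=(-5)+15=10
after SUB R7, 20: R7=10-20=-10
after ADD R2, 1: R2=3+1=4
CMP R2, 7  (cmp 4,7)
JNZ L1: taken
after ADD R7, 15: R7=(-10)+15=5
after SUB R7, 20: R7=5-20=-15
after ADD R2, 1: R2=4+1=5
CMP R2, 7  (cmp 5,7)
JNZ L1: taken
after ADD R7, 15: R7=(-15)+15=0
after SUB R7, 20: R7=0-20=-20
after ADD R2, 1: R2=5+1=6
CMP R2, 7  (cmp 6,7)
JNZ L1: taken
after ADD R7, 15: R7=(-20)+15=-5
after SUB R7, 20: R7=(-5)-20=-25
after ADD R2, 1: R2=6+1=7
CMP R2, 7  (cmp 7,7)
JNZ L1: not taken
After step 37: R7 = -25.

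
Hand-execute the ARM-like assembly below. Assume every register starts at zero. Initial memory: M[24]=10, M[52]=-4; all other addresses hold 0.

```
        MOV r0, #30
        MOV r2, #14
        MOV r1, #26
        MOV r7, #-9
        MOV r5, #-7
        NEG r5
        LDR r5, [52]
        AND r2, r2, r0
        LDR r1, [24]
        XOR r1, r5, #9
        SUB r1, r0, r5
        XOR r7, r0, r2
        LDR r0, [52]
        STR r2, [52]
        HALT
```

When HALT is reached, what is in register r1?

MOV r0, #30 → r0=30
MOV r2, #14 → r2=14
MOV r1, #26 → r1=26
MOV r7, #-9 → r7=-9
MOV r5, #-7 → r5=-7
NEG r5 → r5=-(-7)=7
LDR r5, [52] → r5=M[52]=-4
AND r2, r2, r0 → r2=14&30=14
LDR r1, [24] → r1=M[24]=10
XOR r1, r5, #9 → r1=(-4)^9=-11
SUB r1, r0, r5 → r1=30-(-4)=34
XOR r7, r0, r2 → r7=30^14=16
LDR r0, [52] → r0=M[52]=-4
STR r2, [52] → M[52]=14
halt.

34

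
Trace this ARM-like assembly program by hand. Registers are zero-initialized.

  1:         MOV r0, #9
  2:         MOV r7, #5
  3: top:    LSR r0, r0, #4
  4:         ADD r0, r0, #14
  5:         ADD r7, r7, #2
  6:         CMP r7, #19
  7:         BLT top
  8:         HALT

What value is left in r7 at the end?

19

MOV r0, #9 → r0=9
MOV r7, #5 → r7=5
LSR r0, r0, #4 → r0=9>>4=0
ADD r0, r0, #14 → r0=0+14=14
ADD r7, r7, #2 → r7=5+2=7
CMP r7, #19  (cmp 7,19)
BLT top: taken
LSR r0, r0, #4 → r0=14>>4=0
ADD r0, r0, #14 → r0=0+14=14
ADD r7, r7, #2 → r7=7+2=9
CMP r7, #19  (cmp 9,19)
BLT top: taken
LSR r0, r0, #4 → r0=14>>4=0
ADD r0, r0, #14 → r0=0+14=14
ADD r7, r7, #2 → r7=9+2=11
CMP r7, #19  (cmp 11,19)
BLT top: taken
LSR r0, r0, #4 → r0=14>>4=0
ADD r0, r0, #14 → r0=0+14=14
ADD r7, r7, #2 → r7=11+2=13
CMP r7, #19  (cmp 13,19)
BLT top: taken
LSR r0, r0, #4 → r0=14>>4=0
ADD r0, r0, #14 → r0=0+14=14
ADD r7, r7, #2 → r7=13+2=15
CMP r7, #19  (cmp 15,19)
BLT top: taken
LSR r0, r0, #4 → r0=14>>4=0
ADD r0, r0, #14 → r0=0+14=14
ADD r7, r7, #2 → r7=15+2=17
CMP r7, #19  (cmp 17,19)
BLT top: taken
LSR r0, r0, #4 → r0=14>>4=0
ADD r0, r0, #14 → r0=0+14=14
ADD r7, r7, #2 → r7=17+2=19
CMP r7, #19  (cmp 19,19)
BLT top: not taken
halt.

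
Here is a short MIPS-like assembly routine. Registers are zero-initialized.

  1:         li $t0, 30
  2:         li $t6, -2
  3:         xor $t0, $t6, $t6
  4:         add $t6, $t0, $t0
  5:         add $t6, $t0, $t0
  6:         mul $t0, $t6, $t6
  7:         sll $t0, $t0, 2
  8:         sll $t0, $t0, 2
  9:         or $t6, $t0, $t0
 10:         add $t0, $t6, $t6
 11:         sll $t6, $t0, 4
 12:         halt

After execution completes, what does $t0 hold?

$t0=30
$t6=-2
$t0=(-2)^(-2)=0
$t6=0+0=0
$t6=0+0=0
$t0=0*0=0
$t0=0<<2=0
$t0=0<<2=0
$t6=0|0=0
$t0=0+0=0
$t6=0<<4=0
halt.

0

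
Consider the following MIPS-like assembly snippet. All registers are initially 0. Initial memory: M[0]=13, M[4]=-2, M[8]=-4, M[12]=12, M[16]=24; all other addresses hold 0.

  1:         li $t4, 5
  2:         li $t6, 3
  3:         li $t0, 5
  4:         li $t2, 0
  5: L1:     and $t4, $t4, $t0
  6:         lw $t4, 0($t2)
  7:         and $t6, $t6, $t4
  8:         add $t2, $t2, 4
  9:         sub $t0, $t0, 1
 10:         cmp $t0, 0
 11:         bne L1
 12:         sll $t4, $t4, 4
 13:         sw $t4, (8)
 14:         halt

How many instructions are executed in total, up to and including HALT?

42

li $t4, 5 → $t4=5
li $t6, 3 → $t6=3
li $t0, 5 → $t0=5
li $t2, 0 → $t2=0
and $t4, $t4, $t0 → $t4=5&5=5
lw $t4, 0($t2) → $t4=M[0]=13
and $t6, $t6, $t4 → $t6=3&13=1
add $t2, $t2, 4 → $t2=0+4=4
sub $t0, $t0, 1 → $t0=5-1=4
cmp $t0, 0  (cmp 4,0)
bne L1: taken
and $t4, $t4, $t0 → $t4=13&4=4
lw $t4, 0($t2) → $t4=M[4]=-2
and $t6, $t6, $t4 → $t6=1&(-2)=0
add $t2, $t2, 4 → $t2=4+4=8
sub $t0, $t0, 1 → $t0=4-1=3
cmp $t0, 0  (cmp 3,0)
bne L1: taken
and $t4, $t4, $t0 → $t4=(-2)&3=2
lw $t4, 0($t2) → $t4=M[8]=-4
and $t6, $t6, $t4 → $t6=0&(-4)=0
add $t2, $t2, 4 → $t2=8+4=12
sub $t0, $t0, 1 → $t0=3-1=2
cmp $t0, 0  (cmp 2,0)
bne L1: taken
and $t4, $t4, $t0 → $t4=(-4)&2=0
lw $t4, 0($t2) → $t4=M[12]=12
and $t6, $t6, $t4 → $t6=0&12=0
add $t2, $t2, 4 → $t2=12+4=16
sub $t0, $t0, 1 → $t0=2-1=1
cmp $t0, 0  (cmp 1,0)
bne L1: taken
and $t4, $t4, $t0 → $t4=12&1=0
lw $t4, 0($t2) → $t4=M[16]=24
and $t6, $t6, $t4 → $t6=0&24=0
add $t2, $t2, 4 → $t2=16+4=20
sub $t0, $t0, 1 → $t0=1-1=0
cmp $t0, 0  (cmp 0,0)
bne L1: not taken
sll $t4, $t4, 4 → $t4=24<<4=384
sw $t4, (8) → M[8]=384
halt.
Total executed instructions: 42.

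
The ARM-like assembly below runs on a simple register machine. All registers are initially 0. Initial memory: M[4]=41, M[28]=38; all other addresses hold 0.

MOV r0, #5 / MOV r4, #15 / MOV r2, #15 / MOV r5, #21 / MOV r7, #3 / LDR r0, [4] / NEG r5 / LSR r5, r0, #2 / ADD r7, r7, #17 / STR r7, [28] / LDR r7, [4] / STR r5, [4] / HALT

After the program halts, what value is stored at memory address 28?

20

MOV r0, #5 → r0=5
MOV r4, #15 → r4=15
MOV r2, #15 → r2=15
MOV r5, #21 → r5=21
MOV r7, #3 → r7=3
LDR r0, [4] → r0=M[4]=41
NEG r5 → r5=-(21)=-21
LSR r5, r0, #2 → r5=41>>2=10
ADD r7, r7, #17 → r7=3+17=20
STR r7, [28] → M[28]=20
LDR r7, [4] → r7=M[4]=41
STR r5, [4] → M[4]=10
halt.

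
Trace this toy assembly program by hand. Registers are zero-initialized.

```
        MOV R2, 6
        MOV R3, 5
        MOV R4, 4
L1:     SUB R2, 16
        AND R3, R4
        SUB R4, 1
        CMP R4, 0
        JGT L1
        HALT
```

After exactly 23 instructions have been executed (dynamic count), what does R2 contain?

after MOV R2, 6: R2=6
after MOV R3, 5: R3=5
after MOV R4, 4: R4=4
after SUB R2, 16: R2=6-16=-10
after AND R3, R4: R3=5&4=4
after SUB R4, 1: R4=4-1=3
CMP R4, 0  (cmp 3,0)
JGT L1: taken
after SUB R2, 16: R2=(-10)-16=-26
after AND R3, R4: R3=4&3=0
after SUB R4, 1: R4=3-1=2
CMP R4, 0  (cmp 2,0)
JGT L1: taken
after SUB R2, 16: R2=(-26)-16=-42
after AND R3, R4: R3=0&2=0
after SUB R4, 1: R4=2-1=1
CMP R4, 0  (cmp 1,0)
JGT L1: taken
after SUB R2, 16: R2=(-42)-16=-58
after AND R3, R4: R3=0&1=0
after SUB R4, 1: R4=1-1=0
CMP R4, 0  (cmp 0,0)
JGT L1: not taken
After step 23: R2 = -58.

-58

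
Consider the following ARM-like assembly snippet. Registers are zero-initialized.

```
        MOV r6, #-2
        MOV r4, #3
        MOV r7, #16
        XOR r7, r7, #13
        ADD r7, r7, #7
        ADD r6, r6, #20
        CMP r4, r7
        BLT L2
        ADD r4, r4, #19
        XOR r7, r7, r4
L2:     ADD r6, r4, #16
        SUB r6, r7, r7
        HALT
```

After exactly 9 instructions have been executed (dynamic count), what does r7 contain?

36

MOV r6, #-2 → r6=-2
MOV r4, #3 → r4=3
MOV r7, #16 → r7=16
XOR r7, r7, #13 → r7=16^13=29
ADD r7, r7, #7 → r7=29+7=36
ADD r6, r6, #20 → r6=(-2)+20=18
CMP r4, r7  (cmp 3,36)
BLT L2: taken
ADD r6, r4, #16 → r6=3+16=19
After step 9: r7 = 36.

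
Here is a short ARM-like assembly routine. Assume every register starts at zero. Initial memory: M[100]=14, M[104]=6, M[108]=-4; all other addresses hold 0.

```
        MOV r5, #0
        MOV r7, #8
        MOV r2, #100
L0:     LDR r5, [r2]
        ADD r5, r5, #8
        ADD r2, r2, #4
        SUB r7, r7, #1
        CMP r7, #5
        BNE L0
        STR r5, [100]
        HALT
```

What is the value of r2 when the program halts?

112

r5=0
r7=8
r2=100
r5=M[100]=14
r5=14+8=22
r2=100+4=104
r7=8-1=7
CMP r7, #5  (cmp 7,5)
BNE L0: taken
r5=M[104]=6
r5=6+8=14
r2=104+4=108
r7=7-1=6
CMP r7, #5  (cmp 6,5)
BNE L0: taken
r5=M[108]=-4
r5=(-4)+8=4
r2=108+4=112
r7=6-1=5
CMP r7, #5  (cmp 5,5)
BNE L0: not taken
STR r5, [100] → M[100]=4
halt.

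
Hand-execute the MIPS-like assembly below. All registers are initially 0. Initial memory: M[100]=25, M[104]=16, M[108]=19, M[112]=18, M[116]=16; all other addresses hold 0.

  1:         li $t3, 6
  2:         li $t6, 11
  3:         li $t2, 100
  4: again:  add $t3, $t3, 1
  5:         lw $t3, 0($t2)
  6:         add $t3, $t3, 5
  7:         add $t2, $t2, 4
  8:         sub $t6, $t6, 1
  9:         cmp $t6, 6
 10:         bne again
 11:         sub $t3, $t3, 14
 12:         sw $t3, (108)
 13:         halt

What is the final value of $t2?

120

li $t3, 6 → $t3=6
li $t6, 11 → $t6=11
li $t2, 100 → $t2=100
add $t3, $t3, 1 → $t3=6+1=7
lw $t3, 0($t2) → $t3=M[100]=25
add $t3, $t3, 5 → $t3=25+5=30
add $t2, $t2, 4 → $t2=100+4=104
sub $t6, $t6, 1 → $t6=11-1=10
cmp $t6, 6  (cmp 10,6)
bne again: taken
add $t3, $t3, 1 → $t3=30+1=31
lw $t3, 0($t2) → $t3=M[104]=16
add $t3, $t3, 5 → $t3=16+5=21
add $t2, $t2, 4 → $t2=104+4=108
sub $t6, $t6, 1 → $t6=10-1=9
cmp $t6, 6  (cmp 9,6)
bne again: taken
add $t3, $t3, 1 → $t3=21+1=22
lw $t3, 0($t2) → $t3=M[108]=19
add $t3, $t3, 5 → $t3=19+5=24
add $t2, $t2, 4 → $t2=108+4=112
sub $t6, $t6, 1 → $t6=9-1=8
cmp $t6, 6  (cmp 8,6)
bne again: taken
add $t3, $t3, 1 → $t3=24+1=25
lw $t3, 0($t2) → $t3=M[112]=18
add $t3, $t3, 5 → $t3=18+5=23
add $t2, $t2, 4 → $t2=112+4=116
sub $t6, $t6, 1 → $t6=8-1=7
cmp $t6, 6  (cmp 7,6)
bne again: taken
add $t3, $t3, 1 → $t3=23+1=24
lw $t3, 0($t2) → $t3=M[116]=16
add $t3, $t3, 5 → $t3=16+5=21
add $t2, $t2, 4 → $t2=116+4=120
sub $t6, $t6, 1 → $t6=7-1=6
cmp $t6, 6  (cmp 6,6)
bne again: not taken
sub $t3, $t3, 14 → $t3=21-14=7
sw $t3, (108) → M[108]=7
halt.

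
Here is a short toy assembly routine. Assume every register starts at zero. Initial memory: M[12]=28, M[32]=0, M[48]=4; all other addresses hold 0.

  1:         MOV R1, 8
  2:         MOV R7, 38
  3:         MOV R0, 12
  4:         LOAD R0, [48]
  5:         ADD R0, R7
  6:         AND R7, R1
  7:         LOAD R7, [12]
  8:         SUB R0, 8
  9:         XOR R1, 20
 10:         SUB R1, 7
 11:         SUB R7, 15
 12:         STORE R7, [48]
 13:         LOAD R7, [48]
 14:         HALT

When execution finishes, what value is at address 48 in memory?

13

R1=8
R7=38
R0=12
R0=M[48]=4
R0=4+38=42
R7=38&8=0
R7=M[12]=28
R0=42-8=34
R1=8^20=28
R1=28-7=21
R7=28-15=13
STORE R7, [48] → M[48]=13
R7=M[48]=13
halt.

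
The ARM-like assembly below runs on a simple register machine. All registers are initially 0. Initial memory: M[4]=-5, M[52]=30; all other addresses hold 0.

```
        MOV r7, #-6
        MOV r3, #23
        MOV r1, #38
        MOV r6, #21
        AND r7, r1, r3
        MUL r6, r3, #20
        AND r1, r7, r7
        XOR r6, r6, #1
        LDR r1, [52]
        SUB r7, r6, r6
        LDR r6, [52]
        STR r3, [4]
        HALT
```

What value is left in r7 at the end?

MOV r7, #-6 → r7=-6
MOV r3, #23 → r3=23
MOV r1, #38 → r1=38
MOV r6, #21 → r6=21
AND r7, r1, r3 → r7=38&23=6
MUL r6, r3, #20 → r6=23*20=460
AND r1, r7, r7 → r1=6&6=6
XOR r6, r6, #1 → r6=460^1=461
LDR r1, [52] → r1=M[52]=30
SUB r7, r6, r6 → r7=461-461=0
LDR r6, [52] → r6=M[52]=30
STR r3, [4] → M[4]=23
halt.

0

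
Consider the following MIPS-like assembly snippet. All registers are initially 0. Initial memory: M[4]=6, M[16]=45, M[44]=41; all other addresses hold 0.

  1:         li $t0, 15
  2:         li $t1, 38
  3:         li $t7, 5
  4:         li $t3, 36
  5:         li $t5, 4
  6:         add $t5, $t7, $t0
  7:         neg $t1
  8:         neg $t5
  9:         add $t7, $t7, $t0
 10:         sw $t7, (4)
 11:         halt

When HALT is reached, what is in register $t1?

-38

$t0=15
$t1=38
$t7=5
$t3=36
$t5=4
$t5=5+15=20
$t1=-(38)=-38
$t5=-(20)=-20
$t7=5+15=20
sw $t7, (4) → M[4]=20
halt.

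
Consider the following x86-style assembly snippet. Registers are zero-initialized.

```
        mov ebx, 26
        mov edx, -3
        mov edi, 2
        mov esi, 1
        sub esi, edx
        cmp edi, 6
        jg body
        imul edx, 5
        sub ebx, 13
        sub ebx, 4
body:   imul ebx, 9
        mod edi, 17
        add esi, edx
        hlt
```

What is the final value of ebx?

mov ebx, 26 → ebx=26
mov edx, -3 → edx=-3
mov edi, 2 → edi=2
mov esi, 1 → esi=1
sub esi, edx → esi=1-(-3)=4
cmp edi, 6  (cmp 2,6)
jg body: not taken
imul edx, 5 → edx=(-3)*5=-15
sub ebx, 13 → ebx=26-13=13
sub ebx, 4 → ebx=13-4=9
imul ebx, 9 → ebx=9*9=81
mod edi, 17 → edi=2%17=2
add esi, edx → esi=4+(-15)=-11
halt.

81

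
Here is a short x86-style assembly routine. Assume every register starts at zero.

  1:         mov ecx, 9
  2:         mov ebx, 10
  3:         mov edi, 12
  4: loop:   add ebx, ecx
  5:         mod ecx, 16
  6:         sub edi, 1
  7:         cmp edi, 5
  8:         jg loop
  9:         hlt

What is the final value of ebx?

mov ecx, 9 → ecx=9
mov ebx, 10 → ebx=10
mov edi, 12 → edi=12
add ebx, ecx → ebx=10+9=19
mod ecx, 16 → ecx=9%16=9
sub edi, 1 → edi=12-1=11
cmp edi, 5  (cmp 11,5)
jg loop: taken
add ebx, ecx → ebx=19+9=28
mod ecx, 16 → ecx=9%16=9
sub edi, 1 → edi=11-1=10
cmp edi, 5  (cmp 10,5)
jg loop: taken
add ebx, ecx → ebx=28+9=37
mod ecx, 16 → ecx=9%16=9
sub edi, 1 → edi=10-1=9
cmp edi, 5  (cmp 9,5)
jg loop: taken
add ebx, ecx → ebx=37+9=46
mod ecx, 16 → ecx=9%16=9
sub edi, 1 → edi=9-1=8
cmp edi, 5  (cmp 8,5)
jg loop: taken
add ebx, ecx → ebx=46+9=55
mod ecx, 16 → ecx=9%16=9
sub edi, 1 → edi=8-1=7
cmp edi, 5  (cmp 7,5)
jg loop: taken
add ebx, ecx → ebx=55+9=64
mod ecx, 16 → ecx=9%16=9
sub edi, 1 → edi=7-1=6
cmp edi, 5  (cmp 6,5)
jg loop: taken
add ebx, ecx → ebx=64+9=73
mod ecx, 16 → ecx=9%16=9
sub edi, 1 → edi=6-1=5
cmp edi, 5  (cmp 5,5)
jg loop: not taken
halt.

73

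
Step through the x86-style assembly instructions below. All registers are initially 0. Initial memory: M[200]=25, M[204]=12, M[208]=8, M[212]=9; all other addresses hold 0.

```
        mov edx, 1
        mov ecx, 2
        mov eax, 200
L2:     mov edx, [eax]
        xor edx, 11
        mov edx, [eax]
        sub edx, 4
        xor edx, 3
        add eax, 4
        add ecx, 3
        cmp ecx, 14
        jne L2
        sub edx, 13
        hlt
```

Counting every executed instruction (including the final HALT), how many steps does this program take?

41

after mov edx, 1: edx=1
after mov ecx, 2: ecx=2
after mov eax, 200: eax=200
after mov edx, [eax]: edx=M[200]=25
after xor edx, 11: edx=25^11=18
after mov edx, [eax]: edx=M[200]=25
after sub edx, 4: edx=25-4=21
after xor edx, 3: edx=21^3=22
after add eax, 4: eax=200+4=204
after add ecx, 3: ecx=2+3=5
cmp ecx, 14  (cmp 5,14)
jne L2: taken
after mov edx, [eax]: edx=M[204]=12
after xor edx, 11: edx=12^11=7
after mov edx, [eax]: edx=M[204]=12
after sub edx, 4: edx=12-4=8
after xor edx, 3: edx=8^3=11
after add eax, 4: eax=204+4=208
after add ecx, 3: ecx=5+3=8
cmp ecx, 14  (cmp 8,14)
jne L2: taken
after mov edx, [eax]: edx=M[208]=8
after xor edx, 11: edx=8^11=3
after mov edx, [eax]: edx=M[208]=8
after sub edx, 4: edx=8-4=4
after xor edx, 3: edx=4^3=7
after add eax, 4: eax=208+4=212
after add ecx, 3: ecx=8+3=11
cmp ecx, 14  (cmp 11,14)
jne L2: taken
after mov edx, [eax]: edx=M[212]=9
after xor edx, 11: edx=9^11=2
after mov edx, [eax]: edx=M[212]=9
after sub edx, 4: edx=9-4=5
after xor edx, 3: edx=5^3=6
after add eax, 4: eax=212+4=216
after add ecx, 3: ecx=11+3=14
cmp ecx, 14  (cmp 14,14)
jne L2: not taken
after sub edx, 13: edx=6-13=-7
halt.
Total executed instructions: 41.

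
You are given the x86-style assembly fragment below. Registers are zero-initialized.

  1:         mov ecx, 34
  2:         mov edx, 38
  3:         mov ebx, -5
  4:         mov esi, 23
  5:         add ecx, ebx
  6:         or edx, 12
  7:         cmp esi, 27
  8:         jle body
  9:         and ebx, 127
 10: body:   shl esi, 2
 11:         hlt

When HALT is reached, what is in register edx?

after mov ecx, 34: ecx=34
after mov edx, 38: edx=38
after mov ebx, -5: ebx=-5
after mov esi, 23: esi=23
after add ecx, ebx: ecx=34+(-5)=29
after or edx, 12: edx=38|12=46
cmp esi, 27  (cmp 23,27)
jle body: taken
after shl esi, 2: esi=23<<2=92
halt.

46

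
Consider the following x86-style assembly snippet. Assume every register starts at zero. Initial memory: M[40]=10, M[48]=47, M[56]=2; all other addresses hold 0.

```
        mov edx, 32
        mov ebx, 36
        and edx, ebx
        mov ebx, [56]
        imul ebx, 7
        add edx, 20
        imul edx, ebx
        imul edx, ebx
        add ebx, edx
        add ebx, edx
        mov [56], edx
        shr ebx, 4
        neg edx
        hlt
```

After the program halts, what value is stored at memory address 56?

mov edx, 32 → edx=32
mov ebx, 36 → ebx=36
and edx, ebx → edx=32&36=32
mov ebx, [56] → ebx=M[56]=2
imul ebx, 7 → ebx=2*7=14
add edx, 20 → edx=32+20=52
imul edx, ebx → edx=52*14=728
imul edx, ebx → edx=728*14=10192
add ebx, edx → ebx=14+10192=10206
add ebx, edx → ebx=10206+10192=20398
mov [56], edx → M[56]=10192
shr ebx, 4 → ebx=20398>>4=1274
neg edx → edx=-(10192)=-10192
halt.

10192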